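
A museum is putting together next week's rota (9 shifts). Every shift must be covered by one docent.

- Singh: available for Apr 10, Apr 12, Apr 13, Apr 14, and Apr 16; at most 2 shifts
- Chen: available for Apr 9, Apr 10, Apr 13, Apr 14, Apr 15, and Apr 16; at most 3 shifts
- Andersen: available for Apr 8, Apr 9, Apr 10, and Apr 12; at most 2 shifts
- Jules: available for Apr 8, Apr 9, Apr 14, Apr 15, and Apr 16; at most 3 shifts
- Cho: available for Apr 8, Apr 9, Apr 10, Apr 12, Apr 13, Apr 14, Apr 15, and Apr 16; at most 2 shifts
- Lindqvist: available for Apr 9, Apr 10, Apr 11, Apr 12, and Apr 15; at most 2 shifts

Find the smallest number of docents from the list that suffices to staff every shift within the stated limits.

4

9 slots to fill and no one can take more than 3, so at least ⌈9/3⌉ = 3 docents are needed.
Any 3 docents together have capacity at most 3+3+2 = 8 < 9 slots, so 3 can never suffice.
Singh, Chen, Andersen, and Lindqvist alone can cover everything: Apr 8→Andersen, Apr 9→Chen, Apr 10→Lindqvist, Apr 11→Lindqvist, Apr 12→Andersen, Apr 13→Singh, Apr 14→Singh, Apr 15→Chen, Apr 16→Chen.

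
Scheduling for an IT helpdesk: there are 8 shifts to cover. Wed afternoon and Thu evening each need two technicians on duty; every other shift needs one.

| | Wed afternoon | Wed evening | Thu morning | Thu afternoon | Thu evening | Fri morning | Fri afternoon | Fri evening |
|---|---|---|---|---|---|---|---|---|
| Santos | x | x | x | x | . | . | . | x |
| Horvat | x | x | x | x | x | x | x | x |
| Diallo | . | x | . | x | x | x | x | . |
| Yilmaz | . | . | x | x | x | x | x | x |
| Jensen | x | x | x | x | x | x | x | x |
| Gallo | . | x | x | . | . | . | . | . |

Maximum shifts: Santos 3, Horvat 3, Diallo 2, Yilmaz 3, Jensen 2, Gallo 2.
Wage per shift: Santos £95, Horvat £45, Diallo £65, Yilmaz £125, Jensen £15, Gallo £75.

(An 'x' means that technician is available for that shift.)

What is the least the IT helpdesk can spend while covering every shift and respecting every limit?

£540

Picking the cheapest available technician for each shift independently would cost £210, but that ignores the shift limits.
An optimal schedule: Wed afternoon→Jensen+Horvat, Wed evening→Gallo, Thu morning→Gallo, Thu afternoon→Diallo, Thu evening→Horvat+Diallo, Fri morning→Jensen, Fri afternoon→Horvat, Fri evening→Santos.
Total: 15 + 45 + 75 + 75 + 65 + 45 + 65 + 15 + 45 + 95 = £540.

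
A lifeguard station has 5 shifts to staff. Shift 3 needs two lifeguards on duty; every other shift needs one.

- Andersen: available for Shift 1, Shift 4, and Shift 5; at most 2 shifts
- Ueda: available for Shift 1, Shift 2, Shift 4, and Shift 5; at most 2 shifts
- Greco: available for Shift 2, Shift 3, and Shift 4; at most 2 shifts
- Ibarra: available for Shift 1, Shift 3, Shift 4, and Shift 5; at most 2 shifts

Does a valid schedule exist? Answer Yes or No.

Shift 3 can only be covered by Greco and Ibarra, so that assignment is forced.
One valid schedule: Shift 1→Andersen, Shift 2→Ueda, Shift 3→Greco+Ibarra, Shift 4→Ueda, Shift 5→Andersen.
Loads: Andersen 2/2, Ueda 2/2, Greco 1/2, Ibarra 1/2 — all within limits.

Yes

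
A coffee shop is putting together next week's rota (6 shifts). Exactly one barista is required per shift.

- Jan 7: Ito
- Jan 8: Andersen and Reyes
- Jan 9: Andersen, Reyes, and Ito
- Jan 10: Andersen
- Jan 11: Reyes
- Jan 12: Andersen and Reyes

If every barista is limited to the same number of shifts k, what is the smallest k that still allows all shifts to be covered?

With 3 baristas and 6 worker-slots to fill, someone must work at least ⌈6/3⌉ = 2 shifts, so k ≥ 2.
k = 2 works: Jan 7→Ito, Jan 8→Andersen, Jan 9→Ito, Jan 10→Andersen, Jan 11→Reyes, Jan 12→Reyes.
Loads: Andersen 2, Reyes 2, Ito 2 — all ≤ 2.

2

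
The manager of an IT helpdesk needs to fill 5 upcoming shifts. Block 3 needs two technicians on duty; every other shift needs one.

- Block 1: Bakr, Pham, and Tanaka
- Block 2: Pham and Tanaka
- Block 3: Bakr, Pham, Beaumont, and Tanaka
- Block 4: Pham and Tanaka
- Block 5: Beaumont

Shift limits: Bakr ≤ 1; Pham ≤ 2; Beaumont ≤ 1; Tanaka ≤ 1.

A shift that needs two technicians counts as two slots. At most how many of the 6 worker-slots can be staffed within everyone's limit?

5

Total capacity across all technicians is 1+2+1+1 = 5, and 6 slots are needed, so at most 5 can be filled.
An assignment achieving 5: Block 1→Bakr, Block 2→Pham, Block 3→Tanaka, Block 4→Pham, Block 5→Beaumont.
Loads: Bakr 1/1, Pham 2/2, Beaumont 1/1, Tanaka 1/1.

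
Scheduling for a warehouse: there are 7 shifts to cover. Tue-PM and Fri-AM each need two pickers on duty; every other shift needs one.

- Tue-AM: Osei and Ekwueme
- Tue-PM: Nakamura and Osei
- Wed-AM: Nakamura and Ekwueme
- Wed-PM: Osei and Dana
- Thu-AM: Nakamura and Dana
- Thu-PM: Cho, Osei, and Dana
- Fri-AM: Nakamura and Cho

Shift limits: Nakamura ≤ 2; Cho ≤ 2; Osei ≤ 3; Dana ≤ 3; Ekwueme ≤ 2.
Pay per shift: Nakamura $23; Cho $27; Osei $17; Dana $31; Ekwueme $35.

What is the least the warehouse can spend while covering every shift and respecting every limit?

$217

Tue-PM can only be covered by Nakamura and Osei, so that assignment is forced.
Fri-AM can only be covered by Nakamura and Cho, so that assignment is forced.
Picking the cheapest available picker for each shift independently would cost $187, but that ignores the shift limits.
An optimal schedule: Tue-AM→Osei, Tue-PM→Nakamura+Osei, Wed-AM→Ekwueme, Wed-PM→Osei, Thu-AM→Dana, Thu-PM→Cho, Fri-AM→Nakamura+Cho.
Total: 17 + 23 + 17 + 35 + 17 + 31 + 27 + 23 + 27 = $217.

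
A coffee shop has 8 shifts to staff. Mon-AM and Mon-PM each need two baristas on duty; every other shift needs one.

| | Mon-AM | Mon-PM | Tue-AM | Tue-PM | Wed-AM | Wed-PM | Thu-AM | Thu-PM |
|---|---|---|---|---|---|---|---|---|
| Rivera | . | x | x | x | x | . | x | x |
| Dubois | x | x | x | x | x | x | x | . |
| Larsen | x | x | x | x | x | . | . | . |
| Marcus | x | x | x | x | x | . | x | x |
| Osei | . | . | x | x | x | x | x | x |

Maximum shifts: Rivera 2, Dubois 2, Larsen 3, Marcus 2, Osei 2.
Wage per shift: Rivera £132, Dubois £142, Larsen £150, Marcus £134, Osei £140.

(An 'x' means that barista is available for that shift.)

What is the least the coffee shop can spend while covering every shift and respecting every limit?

Picking the cheapest available barista for each shift independently would cost £1342, but that ignores the shift limits.
An optimal schedule: Mon-AM→Marcus+Dubois, Mon-PM→Dubois+Larsen, Tue-AM→Marcus, Tue-PM→Osei, Wed-AM→Larsen, Wed-PM→Osei, Thu-AM→Rivera, Thu-PM→Rivera.
Total: 134 + 142 + 142 + 150 + 134 + 140 + 150 + 140 + 132 + 132 = £1396.

£1396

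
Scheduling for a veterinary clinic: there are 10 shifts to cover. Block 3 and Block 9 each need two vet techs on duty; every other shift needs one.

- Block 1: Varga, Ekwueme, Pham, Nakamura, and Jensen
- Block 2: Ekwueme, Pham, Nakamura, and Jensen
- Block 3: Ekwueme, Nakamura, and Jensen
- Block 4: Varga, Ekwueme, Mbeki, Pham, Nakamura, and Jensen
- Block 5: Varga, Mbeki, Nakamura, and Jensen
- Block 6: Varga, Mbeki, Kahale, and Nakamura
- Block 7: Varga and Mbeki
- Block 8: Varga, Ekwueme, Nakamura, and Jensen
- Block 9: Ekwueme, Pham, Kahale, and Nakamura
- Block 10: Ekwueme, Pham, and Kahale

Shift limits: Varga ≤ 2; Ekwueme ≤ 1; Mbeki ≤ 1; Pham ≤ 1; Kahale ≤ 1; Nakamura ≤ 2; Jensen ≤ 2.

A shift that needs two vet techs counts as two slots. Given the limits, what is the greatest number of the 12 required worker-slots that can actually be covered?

Total capacity across all vet techs is 2+1+1+1+1+2+2 = 10, and 12 slots are needed, so at most 10 can be filled.
An assignment achieving 10: Block 1→Jensen, Block 2→Nakamura, Block 3→Ekwueme+Nakamura, Block 5→Varga, Block 6→Mbeki, Block 7→Varga, Block 8→Jensen, Block 9→Kahale, Block 10→Pham.
Loads: Varga 2/2, Ekwueme 1/1, Mbeki 1/1, Pham 1/1, Kahale 1/1, Nakamura 2/2, Jensen 2/2.

10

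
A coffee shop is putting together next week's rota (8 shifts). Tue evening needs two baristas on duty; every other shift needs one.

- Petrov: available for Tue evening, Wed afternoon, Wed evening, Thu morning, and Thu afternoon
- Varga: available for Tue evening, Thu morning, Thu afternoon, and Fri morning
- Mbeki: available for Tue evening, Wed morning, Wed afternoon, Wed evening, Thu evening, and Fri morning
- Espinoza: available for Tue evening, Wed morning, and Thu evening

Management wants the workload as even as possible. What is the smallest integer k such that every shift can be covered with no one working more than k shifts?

With 4 baristas and 9 worker-slots to fill, someone must work at least ⌈9/4⌉ = 3 shifts, so k ≥ 3.
k = 3 works: Tue evening→Varga+Mbeki, Wed morning→Mbeki, Wed afternoon→Petrov, Wed evening→Petrov, Thu morning→Petrov, Thu afternoon→Varga, Thu evening→Mbeki, Fri morning→Varga.
Loads: Petrov 3, Varga 3, Mbeki 3, Espinoza 0 — all ≤ 3.

3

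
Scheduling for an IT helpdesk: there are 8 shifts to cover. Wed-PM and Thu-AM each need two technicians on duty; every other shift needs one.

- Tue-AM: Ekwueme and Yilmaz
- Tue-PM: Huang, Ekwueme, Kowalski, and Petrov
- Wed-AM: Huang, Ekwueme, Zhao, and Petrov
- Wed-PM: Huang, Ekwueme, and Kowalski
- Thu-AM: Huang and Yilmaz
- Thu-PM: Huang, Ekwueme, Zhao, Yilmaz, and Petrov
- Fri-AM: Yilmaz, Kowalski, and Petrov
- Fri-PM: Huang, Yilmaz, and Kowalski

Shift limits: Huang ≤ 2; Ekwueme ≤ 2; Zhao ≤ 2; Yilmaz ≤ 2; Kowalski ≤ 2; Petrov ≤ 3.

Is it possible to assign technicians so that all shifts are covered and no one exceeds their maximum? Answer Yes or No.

Thu-AM can only be covered by Huang and Yilmaz, so that assignment is forced.
One valid schedule: Tue-AM→Ekwueme, Tue-PM→Kowalski, Wed-AM→Zhao, Wed-PM→Huang+Ekwueme, Thu-AM→Huang+Yilmaz, Thu-PM→Zhao, Fri-AM→Yilmaz, Fri-PM→Kowalski.
Loads: Huang 2/2, Ekwueme 2/2, Zhao 2/2, Yilmaz 2/2, Kowalski 2/2, Petrov 0/3 — all within limits.

Yes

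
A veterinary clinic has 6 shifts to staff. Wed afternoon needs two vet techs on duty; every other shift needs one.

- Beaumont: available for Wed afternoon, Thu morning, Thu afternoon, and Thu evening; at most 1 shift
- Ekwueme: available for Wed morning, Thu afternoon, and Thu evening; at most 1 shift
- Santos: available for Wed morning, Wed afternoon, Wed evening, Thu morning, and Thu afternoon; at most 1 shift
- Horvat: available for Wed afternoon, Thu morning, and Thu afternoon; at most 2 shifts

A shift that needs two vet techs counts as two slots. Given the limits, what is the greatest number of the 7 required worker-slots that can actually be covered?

5

Total capacity across all vet techs is 1+1+1+2 = 5, and 7 slots are needed, so at most 5 can be filled.
An assignment achieving 5: Wed morning→Ekwueme, Wed afternoon→Horvat, Wed evening→Santos, Thu morning→Horvat, Thu evening→Beaumont.
Loads: Beaumont 1/1, Ekwueme 1/1, Santos 1/1, Horvat 2/2.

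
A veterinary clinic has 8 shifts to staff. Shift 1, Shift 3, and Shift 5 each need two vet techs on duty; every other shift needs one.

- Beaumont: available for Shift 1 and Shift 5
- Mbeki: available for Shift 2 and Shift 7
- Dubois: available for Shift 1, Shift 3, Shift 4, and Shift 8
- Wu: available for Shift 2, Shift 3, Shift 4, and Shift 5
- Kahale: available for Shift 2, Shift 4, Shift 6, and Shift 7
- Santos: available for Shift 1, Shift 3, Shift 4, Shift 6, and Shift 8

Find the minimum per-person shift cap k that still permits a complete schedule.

With 6 vet techs and 11 worker-slots to fill, someone must work at least ⌈11/6⌉ = 2 shifts, so k ≥ 2.
k = 2 works: Shift 1→Beaumont+Dubois, Shift 2→Mbeki, Shift 3→Wu+Santos, Shift 4→Kahale, Shift 5→Beaumont+Wu, Shift 6→Kahale, Shift 7→Mbeki, Shift 8→Dubois.
Loads: Beaumont 2, Mbeki 2, Dubois 2, Wu 2, Kahale 2, Santos 1 — all ≤ 2.

2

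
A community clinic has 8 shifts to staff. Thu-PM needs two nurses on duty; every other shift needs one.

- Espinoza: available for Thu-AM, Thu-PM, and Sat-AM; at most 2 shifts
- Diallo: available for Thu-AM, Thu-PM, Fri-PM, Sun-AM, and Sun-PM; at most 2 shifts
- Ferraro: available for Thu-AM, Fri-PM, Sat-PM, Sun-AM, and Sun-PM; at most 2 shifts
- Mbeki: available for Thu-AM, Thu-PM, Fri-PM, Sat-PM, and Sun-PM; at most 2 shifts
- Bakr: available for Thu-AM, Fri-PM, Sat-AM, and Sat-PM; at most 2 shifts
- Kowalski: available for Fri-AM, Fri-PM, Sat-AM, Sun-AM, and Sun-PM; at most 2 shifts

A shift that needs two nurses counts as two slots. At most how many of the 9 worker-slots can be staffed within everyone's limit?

Total capacity across all nurses is 2+2+2+2+2+2 = 12, and 9 slots are needed, so at most 9 can be filled.
An assignment achieving 9: Thu-AM→Mbeki, Thu-PM→Espinoza+Diallo, Fri-AM→Kowalski, Fri-PM→Mbeki, Sat-AM→Espinoza, Sat-PM→Ferraro, Sun-AM→Diallo, Sun-PM→Ferraro.
Loads: Espinoza 2/2, Diallo 2/2, Ferraro 2/2, Mbeki 2/2, Bakr 0/2, Kowalski 1/2.

9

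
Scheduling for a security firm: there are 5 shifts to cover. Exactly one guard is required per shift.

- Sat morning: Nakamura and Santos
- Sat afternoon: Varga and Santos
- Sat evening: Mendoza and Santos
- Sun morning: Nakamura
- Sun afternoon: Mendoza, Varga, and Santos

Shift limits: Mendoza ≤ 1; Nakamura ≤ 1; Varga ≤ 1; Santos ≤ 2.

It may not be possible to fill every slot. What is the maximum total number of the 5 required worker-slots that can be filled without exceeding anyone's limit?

Total capacity across all guards is 1+1+1+2 = 5, and 5 slots are needed, so at most 5 can be filled.
An assignment achieving 5: Sat morning→Santos, Sat afternoon→Varga, Sat evening→Mendoza, Sun morning→Nakamura, Sun afternoon→Santos.
Loads: Mendoza 1/1, Nakamura 1/1, Varga 1/1, Santos 2/2.

5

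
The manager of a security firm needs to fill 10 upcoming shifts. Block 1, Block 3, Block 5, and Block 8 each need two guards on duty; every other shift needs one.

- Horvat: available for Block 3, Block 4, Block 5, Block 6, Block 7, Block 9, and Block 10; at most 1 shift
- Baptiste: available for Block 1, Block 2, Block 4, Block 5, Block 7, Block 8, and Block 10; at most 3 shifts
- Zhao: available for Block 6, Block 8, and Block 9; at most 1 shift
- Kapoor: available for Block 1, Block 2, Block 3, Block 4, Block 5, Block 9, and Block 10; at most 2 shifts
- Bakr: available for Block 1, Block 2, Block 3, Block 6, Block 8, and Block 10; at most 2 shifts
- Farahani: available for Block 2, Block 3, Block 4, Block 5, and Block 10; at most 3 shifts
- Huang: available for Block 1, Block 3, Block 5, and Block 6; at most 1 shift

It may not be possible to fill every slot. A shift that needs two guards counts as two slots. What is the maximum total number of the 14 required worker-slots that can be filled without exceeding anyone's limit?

13

Total capacity across all guards is 1+3+1+2+2+3+1 = 13, and 14 slots are needed, so at most 13 can be filled.
An assignment achieving 13: Block 1→Baptiste+Kapoor, Block 2→Baptiste, Block 3→Bakr+Farahani, Block 4→Farahani, Block 5→Farahani+Huang, Block 6→Bakr, Block 7→Horvat, Block 8→Baptiste+Zhao, Block 9→Kapoor.
Loads: Horvat 1/1, Baptiste 3/3, Zhao 1/1, Kapoor 2/2, Bakr 2/2, Farahani 3/3, Huang 1/1.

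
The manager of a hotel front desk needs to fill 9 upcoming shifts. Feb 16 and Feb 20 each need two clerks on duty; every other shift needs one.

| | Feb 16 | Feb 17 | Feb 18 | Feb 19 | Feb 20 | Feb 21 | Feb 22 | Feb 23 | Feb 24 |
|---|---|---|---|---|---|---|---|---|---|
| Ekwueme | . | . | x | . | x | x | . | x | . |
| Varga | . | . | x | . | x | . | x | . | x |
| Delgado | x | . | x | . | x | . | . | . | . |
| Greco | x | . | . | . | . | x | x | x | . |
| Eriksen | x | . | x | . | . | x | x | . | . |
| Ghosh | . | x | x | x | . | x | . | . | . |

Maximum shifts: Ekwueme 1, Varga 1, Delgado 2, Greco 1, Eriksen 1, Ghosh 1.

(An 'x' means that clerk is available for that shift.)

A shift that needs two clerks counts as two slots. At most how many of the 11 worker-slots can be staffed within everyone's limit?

Total capacity across all clerks is 1+1+2+1+1+1 = 7, and 11 slots are needed, so at most 7 can be filled.
An assignment achieving 7: Feb 16→Delgado+Greco, Feb 17→Ghosh, Feb 20→Delgado, Feb 22→Eriksen, Feb 23→Ekwueme, Feb 24→Varga.
Loads: Ekwueme 1/1, Varga 1/1, Delgado 2/2, Greco 1/1, Eriksen 1/1, Ghosh 1/1.

7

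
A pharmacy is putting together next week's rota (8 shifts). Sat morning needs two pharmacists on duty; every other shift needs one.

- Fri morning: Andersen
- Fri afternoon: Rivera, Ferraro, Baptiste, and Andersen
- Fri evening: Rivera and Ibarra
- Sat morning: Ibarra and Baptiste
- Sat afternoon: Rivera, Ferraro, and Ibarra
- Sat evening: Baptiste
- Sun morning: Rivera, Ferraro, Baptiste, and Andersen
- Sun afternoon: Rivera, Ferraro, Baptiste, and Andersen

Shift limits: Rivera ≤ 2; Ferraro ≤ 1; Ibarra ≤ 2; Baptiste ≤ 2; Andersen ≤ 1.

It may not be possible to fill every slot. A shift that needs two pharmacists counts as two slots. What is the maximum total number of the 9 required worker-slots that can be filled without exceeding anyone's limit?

Total capacity across all pharmacists is 2+1+2+2+1 = 8, and 9 slots are needed, so at most 8 can be filled.
An assignment achieving 8: Fri morning→Andersen, Fri afternoon→Rivera, Fri evening→Rivera, Sat morning→Ibarra+Baptiste, Sat afternoon→Ibarra, Sat evening→Baptiste, Sun morning→Ferraro.
Loads: Rivera 2/2, Ferraro 1/1, Ibarra 2/2, Baptiste 2/2, Andersen 1/1.

8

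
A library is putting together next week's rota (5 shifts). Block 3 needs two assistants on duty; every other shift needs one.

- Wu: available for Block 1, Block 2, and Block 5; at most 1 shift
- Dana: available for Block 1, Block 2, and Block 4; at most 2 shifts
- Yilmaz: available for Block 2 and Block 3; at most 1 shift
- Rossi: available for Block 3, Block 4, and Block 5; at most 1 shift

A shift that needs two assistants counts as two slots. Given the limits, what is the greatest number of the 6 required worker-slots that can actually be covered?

5

Total capacity across all assistants is 1+2+1+1 = 5, and 6 slots are needed, so at most 5 can be filled.
An assignment achieving 5: Block 1→Wu, Block 2→Dana, Block 3→Yilmaz+Rossi, Block 4→Dana.
Loads: Wu 1/1, Dana 2/2, Yilmaz 1/1, Rossi 1/1.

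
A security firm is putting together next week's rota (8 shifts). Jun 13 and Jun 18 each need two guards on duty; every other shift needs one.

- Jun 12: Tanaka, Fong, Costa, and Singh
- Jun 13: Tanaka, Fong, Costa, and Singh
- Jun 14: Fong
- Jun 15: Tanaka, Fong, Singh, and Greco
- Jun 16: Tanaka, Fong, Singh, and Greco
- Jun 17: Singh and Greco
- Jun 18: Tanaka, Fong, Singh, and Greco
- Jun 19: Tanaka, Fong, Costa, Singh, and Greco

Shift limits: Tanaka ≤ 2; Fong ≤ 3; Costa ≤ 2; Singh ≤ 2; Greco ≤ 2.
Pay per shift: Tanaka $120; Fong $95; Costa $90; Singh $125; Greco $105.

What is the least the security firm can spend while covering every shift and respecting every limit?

Jun 14 can only be covered by Fong, so that assignment is forced.
Picking the cheapest available guard for each shift independently would cost $955, but that ignores the shift limits.
An optimal schedule: Jun 12→Costa, Jun 13→Tanaka+Singh, Jun 14→Fong, Jun 15→Fong, Jun 16→Fong, Jun 17→Greco, Jun 18→Greco+Tanaka, Jun 19→Costa.
Total: 90 + 120 + 125 + 95 + 95 + 95 + 105 + 105 + 120 + 90 = $1040.

$1040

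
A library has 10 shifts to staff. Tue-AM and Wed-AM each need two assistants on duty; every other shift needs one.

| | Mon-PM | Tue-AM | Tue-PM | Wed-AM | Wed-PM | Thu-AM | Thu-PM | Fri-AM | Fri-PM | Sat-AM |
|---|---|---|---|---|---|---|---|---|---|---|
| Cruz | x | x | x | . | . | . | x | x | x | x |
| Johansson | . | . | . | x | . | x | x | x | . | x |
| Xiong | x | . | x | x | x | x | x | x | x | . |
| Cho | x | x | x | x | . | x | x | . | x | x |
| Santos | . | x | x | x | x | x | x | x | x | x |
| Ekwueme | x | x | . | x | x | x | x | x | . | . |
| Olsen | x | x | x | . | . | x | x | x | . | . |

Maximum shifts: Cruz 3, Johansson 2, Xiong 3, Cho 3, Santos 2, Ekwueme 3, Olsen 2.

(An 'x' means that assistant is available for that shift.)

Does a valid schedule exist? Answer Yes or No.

Yes

One valid schedule: Mon-PM→Cruz, Tue-AM→Cho+Santos, Tue-PM→Xiong, Wed-AM→Cho+Santos, Wed-PM→Xiong, Thu-AM→Johansson, Thu-PM→Xiong, Fri-AM→Johansson, Fri-PM→Cruz, Sat-AM→Cruz.
Loads: Cruz 3/3, Johansson 2/2, Xiong 3/3, Cho 2/3, Santos 2/2, Ekwueme 0/3, Olsen 0/2 — all within limits.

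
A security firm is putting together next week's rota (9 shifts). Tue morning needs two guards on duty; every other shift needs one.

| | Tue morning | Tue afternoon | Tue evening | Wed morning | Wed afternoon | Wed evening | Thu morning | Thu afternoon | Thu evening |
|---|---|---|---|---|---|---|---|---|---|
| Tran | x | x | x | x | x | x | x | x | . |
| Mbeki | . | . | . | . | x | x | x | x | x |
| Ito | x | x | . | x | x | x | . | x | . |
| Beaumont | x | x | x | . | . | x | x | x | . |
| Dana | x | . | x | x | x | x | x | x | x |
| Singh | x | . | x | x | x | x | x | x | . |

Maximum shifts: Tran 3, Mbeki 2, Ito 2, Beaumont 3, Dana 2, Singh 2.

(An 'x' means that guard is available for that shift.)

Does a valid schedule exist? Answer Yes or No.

One valid schedule: Tue morning→Beaumont+Dana, Tue afternoon→Tran, Tue evening→Tran, Wed morning→Tran, Wed afternoon→Mbeki, Wed evening→Ito, Thu morning→Beaumont, Thu afternoon→Ito, Thu evening→Mbeki.
Loads: Tran 3/3, Mbeki 2/2, Ito 2/2, Beaumont 2/3, Dana 1/2, Singh 0/2 — all within limits.

Yes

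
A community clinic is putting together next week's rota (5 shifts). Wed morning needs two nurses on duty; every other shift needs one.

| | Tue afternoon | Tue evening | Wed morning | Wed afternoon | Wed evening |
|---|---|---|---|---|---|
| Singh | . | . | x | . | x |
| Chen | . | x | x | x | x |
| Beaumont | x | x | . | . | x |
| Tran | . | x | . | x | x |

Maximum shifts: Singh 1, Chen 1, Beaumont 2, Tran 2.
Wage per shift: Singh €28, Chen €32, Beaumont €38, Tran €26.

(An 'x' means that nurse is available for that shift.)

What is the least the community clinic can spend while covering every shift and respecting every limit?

€188

Tue afternoon can only be covered by Beaumont, so that assignment is forced.
Wed morning can only be covered by Singh and Chen, so that assignment is forced.
Picking the cheapest available nurse for each shift independently would cost €176, but that ignores the shift limits.
An optimal schedule: Tue afternoon→Beaumont, Tue evening→Beaumont, Wed morning→Singh+Chen, Wed afternoon→Tran, Wed evening→Tran.
Total: 38 + 38 + 28 + 32 + 26 + 26 = €188.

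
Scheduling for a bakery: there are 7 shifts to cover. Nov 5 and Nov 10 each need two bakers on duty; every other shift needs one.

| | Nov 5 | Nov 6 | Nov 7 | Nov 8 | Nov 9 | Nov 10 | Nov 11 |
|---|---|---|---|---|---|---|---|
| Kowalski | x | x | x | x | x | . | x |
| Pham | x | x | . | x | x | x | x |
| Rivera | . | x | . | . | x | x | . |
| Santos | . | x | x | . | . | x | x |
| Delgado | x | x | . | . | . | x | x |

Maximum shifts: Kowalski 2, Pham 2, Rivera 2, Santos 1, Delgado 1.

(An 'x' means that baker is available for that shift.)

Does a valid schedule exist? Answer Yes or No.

No

Total capacity is 2+2+2+1+1 = 8 but 9 worker-slots are needed — infeasible.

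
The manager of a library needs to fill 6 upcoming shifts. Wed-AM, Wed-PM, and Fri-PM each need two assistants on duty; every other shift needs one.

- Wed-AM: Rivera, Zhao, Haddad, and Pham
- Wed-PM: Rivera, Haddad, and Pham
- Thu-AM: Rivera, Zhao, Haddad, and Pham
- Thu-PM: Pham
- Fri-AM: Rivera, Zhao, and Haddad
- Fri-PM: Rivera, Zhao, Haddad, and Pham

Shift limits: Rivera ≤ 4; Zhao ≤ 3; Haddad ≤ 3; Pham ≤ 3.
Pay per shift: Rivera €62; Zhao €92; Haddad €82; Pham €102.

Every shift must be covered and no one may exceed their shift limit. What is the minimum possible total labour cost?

€688

Thu-PM can only be covered by Pham, so that assignment is forced.
Picking the cheapest available assistant for each shift independently would cost €658, but that ignores the shift limits.
An optimal schedule: Wed-AM→Rivera+Haddad, Wed-PM→Rivera+Haddad, Thu-AM→Rivera, Thu-PM→Pham, Fri-AM→Rivera, Fri-PM→Haddad+Zhao.
Total: 62 + 82 + 62 + 82 + 62 + 102 + 62 + 82 + 92 = €688.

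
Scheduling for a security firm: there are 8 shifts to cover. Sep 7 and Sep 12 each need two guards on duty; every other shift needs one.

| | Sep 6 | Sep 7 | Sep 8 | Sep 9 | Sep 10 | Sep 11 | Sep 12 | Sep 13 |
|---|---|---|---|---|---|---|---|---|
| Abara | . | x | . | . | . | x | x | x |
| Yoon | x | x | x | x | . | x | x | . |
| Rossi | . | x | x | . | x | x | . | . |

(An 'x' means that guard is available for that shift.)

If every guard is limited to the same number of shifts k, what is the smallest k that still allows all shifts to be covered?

With 3 guards and 10 worker-slots to fill, someone must work at least ⌈10/3⌉ = 4 shifts, so k ≥ 4.
k = 4 works: Sep 6→Yoon, Sep 7→Abara+Rossi, Sep 8→Yoon, Sep 9→Yoon, Sep 10→Rossi, Sep 11→Abara, Sep 12→Abara+Yoon, Sep 13→Abara.
Loads: Abara 4, Yoon 4, Rossi 2 — all ≤ 4.

4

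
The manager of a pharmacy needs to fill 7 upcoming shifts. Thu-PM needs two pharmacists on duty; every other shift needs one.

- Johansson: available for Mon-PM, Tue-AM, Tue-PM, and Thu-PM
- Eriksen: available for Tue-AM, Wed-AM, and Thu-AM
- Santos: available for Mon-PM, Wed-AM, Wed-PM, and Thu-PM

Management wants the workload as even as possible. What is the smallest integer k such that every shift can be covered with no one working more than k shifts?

With 3 pharmacists and 8 worker-slots to fill, someone must work at least ⌈8/3⌉ = 3 shifts, so k ≥ 3.
k = 3 works: Mon-PM→Johansson, Tue-AM→Eriksen, Tue-PM→Johansson, Wed-AM→Eriksen, Wed-PM→Santos, Thu-AM→Eriksen, Thu-PM→Johansson+Santos.
Loads: Johansson 3, Eriksen 3, Santos 2 — all ≤ 3.

3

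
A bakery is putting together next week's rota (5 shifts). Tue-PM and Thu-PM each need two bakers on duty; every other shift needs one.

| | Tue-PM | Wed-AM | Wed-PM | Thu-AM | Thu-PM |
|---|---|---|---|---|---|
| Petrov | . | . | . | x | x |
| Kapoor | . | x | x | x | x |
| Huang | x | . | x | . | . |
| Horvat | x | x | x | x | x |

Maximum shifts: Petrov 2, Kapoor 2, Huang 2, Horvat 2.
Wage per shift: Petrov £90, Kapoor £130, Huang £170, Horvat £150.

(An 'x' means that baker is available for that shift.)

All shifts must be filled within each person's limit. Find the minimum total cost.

Tue-PM can only be covered by Huang and Horvat, so that assignment is forced.
Picking the cheapest available baker for each shift independently would cost £890, but that ignores the shift limits.
An optimal schedule: Tue-PM→Huang+Horvat, Wed-AM→Kapoor, Wed-PM→Kapoor, Thu-AM→Petrov, Thu-PM→Petrov+Horvat.
Total: 170 + 150 + 130 + 130 + 90 + 90 + 150 = £910.

£910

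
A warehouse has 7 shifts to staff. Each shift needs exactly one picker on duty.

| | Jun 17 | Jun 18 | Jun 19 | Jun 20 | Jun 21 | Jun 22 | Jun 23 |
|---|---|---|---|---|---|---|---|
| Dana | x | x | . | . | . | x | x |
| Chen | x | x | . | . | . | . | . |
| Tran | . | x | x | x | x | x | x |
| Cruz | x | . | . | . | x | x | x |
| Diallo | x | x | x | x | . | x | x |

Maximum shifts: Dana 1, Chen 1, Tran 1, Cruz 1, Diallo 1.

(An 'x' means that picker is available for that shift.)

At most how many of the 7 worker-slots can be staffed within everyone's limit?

5

Total capacity across all pickers is 1+1+1+1+1 = 5, and 7 slots are needed, so at most 5 can be filled.
An assignment achieving 5: Jun 17→Dana, Jun 18→Chen, Jun 19→Tran, Jun 20→Diallo, Jun 21→Cruz.
Loads: Dana 1/1, Chen 1/1, Tran 1/1, Cruz 1/1, Diallo 1/1.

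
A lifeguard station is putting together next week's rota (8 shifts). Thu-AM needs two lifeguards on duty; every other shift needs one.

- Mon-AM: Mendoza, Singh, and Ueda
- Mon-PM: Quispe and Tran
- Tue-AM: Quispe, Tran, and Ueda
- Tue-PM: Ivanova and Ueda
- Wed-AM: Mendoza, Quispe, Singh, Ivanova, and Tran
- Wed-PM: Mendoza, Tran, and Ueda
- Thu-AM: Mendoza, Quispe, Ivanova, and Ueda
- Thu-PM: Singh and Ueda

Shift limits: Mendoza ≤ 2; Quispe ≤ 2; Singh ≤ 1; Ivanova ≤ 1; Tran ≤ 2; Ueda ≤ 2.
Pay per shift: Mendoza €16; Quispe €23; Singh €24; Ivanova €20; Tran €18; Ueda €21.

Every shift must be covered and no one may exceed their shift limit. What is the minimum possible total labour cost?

€176

Picking the cheapest available lifeguard for each shift independently would cost €161, but that ignores the shift limits.
An optimal schedule: Mon-AM→Mendoza, Mon-PM→Tran, Tue-AM→Tran, Tue-PM→Ivanova, Wed-AM→Quispe, Wed-PM→Mendoza, Thu-AM→Ueda+Quispe, Thu-PM→Ueda.
Total: 16 + 18 + 18 + 20 + 23 + 16 + 21 + 23 + 21 = €176.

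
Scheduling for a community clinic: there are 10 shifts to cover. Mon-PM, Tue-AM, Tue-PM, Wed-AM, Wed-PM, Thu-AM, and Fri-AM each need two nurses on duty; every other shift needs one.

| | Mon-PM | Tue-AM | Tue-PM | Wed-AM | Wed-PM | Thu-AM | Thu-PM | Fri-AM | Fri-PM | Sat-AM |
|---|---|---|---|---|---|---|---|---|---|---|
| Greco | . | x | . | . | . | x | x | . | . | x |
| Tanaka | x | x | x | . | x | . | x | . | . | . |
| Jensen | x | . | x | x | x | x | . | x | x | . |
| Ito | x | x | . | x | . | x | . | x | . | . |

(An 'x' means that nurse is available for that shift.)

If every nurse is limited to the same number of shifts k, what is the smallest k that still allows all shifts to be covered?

5

With 4 nurses and 17 worker-slots to fill, someone must work at least ⌈17/4⌉ = 5 shifts, so k ≥ 5.
k = 5 works: Mon-PM→Tanaka+Ito, Tue-AM→Greco+Tanaka, Tue-PM→Tanaka+Jensen, Wed-AM→Jensen+Ito, Wed-PM→Tanaka+Jensen, Thu-AM→Greco+Ito, Thu-PM→Greco, Fri-AM→Jensen+Ito, Fri-PM→Jensen, Sat-AM→Greco.
Loads: Greco 4, Tanaka 4, Jensen 5, Ito 4 — all ≤ 5.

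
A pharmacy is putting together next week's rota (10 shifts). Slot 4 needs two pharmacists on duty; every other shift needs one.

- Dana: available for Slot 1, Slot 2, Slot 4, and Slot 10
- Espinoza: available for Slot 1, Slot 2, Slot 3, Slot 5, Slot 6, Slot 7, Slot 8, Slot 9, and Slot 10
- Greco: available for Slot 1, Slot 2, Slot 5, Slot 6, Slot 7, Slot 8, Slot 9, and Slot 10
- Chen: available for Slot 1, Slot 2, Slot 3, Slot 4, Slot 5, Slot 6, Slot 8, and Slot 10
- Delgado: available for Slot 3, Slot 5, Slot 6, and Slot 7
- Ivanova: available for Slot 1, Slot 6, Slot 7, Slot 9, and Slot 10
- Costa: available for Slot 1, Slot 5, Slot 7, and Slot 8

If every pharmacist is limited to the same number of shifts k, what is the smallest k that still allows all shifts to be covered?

2

With 7 pharmacists and 11 worker-slots to fill, someone must work at least ⌈11/7⌉ = 2 shifts, so k ≥ 2.
k = 2 works: Slot 1→Ivanova, Slot 2→Dana, Slot 3→Espinoza, Slot 4→Dana+Chen, Slot 5→Greco, Slot 6→Chen, Slot 7→Delgado, Slot 8→Greco, Slot 9→Espinoza, Slot 10→Ivanova.
Loads: Dana 2, Espinoza 2, Greco 2, Chen 2, Delgado 1, Ivanova 2, Costa 0 — all ≤ 2.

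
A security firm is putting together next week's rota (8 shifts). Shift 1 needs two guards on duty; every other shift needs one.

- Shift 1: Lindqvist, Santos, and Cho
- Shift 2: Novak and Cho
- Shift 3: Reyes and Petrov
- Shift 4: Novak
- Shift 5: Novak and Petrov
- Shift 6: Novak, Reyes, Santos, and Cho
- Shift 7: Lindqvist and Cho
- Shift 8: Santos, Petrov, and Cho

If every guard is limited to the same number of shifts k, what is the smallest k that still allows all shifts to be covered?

2

With 6 guards and 9 worker-slots to fill, someone must work at least ⌈9/6⌉ = 2 shifts, so k ≥ 2.
k = 2 works: Shift 1→Lindqvist+Santos, Shift 2→Novak, Shift 3→Reyes, Shift 4→Novak, Shift 5→Petrov, Shift 6→Reyes, Shift 7→Lindqvist, Shift 8→Santos.
Loads: Novak 2, Lindqvist 2, Reyes 2, Santos 2, Petrov 1, Cho 0 — all ≤ 2.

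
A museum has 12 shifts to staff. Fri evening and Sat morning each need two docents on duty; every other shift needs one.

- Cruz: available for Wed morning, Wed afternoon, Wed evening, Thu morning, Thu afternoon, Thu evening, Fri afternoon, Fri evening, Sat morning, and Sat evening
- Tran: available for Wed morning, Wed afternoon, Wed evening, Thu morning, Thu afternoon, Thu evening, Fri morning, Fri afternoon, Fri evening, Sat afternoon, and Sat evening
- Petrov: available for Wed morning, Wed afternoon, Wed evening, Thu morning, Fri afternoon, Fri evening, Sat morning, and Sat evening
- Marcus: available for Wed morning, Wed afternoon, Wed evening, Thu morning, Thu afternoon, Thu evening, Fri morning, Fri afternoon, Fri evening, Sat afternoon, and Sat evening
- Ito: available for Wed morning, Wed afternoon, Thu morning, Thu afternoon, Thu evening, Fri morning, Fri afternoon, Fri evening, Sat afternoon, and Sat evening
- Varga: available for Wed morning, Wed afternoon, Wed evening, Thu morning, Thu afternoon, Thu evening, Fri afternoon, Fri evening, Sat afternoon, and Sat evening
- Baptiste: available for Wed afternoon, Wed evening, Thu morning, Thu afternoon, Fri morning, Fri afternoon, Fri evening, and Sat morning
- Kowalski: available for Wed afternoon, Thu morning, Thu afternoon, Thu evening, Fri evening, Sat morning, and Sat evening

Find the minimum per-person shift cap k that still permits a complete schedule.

With 8 docents and 14 worker-slots to fill, someone must work at least ⌈14/8⌉ = 2 shifts, so k ≥ 2.
k = 2 works: Wed morning→Cruz, Wed afternoon→Ito, Wed evening→Cruz, Thu morning→Varga, Thu afternoon→Marcus, Thu evening→Marcus, Fri morning→Tran, Fri afternoon→Petrov, Fri evening→Varga+Baptiste, Sat morning→Petrov+Baptiste, Sat afternoon→Tran, Sat evening→Ito.
Loads: Cruz 2, Tran 2, Petrov 2, Marcus 2, Ito 2, Varga 2, Baptiste 2, Kowalski 0 — all ≤ 2.

2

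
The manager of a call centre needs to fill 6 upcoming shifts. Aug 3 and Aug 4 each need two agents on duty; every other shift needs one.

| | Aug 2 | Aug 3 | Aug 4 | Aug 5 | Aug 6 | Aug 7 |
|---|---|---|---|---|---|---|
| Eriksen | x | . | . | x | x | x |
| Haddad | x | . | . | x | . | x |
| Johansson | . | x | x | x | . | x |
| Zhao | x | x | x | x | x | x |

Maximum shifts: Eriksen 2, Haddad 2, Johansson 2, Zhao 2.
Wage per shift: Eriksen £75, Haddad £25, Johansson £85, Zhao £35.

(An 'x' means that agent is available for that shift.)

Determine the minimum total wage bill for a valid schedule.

£440

Aug 3 can only be covered by Johansson and Zhao, so that assignment is forced.
Aug 4 can only be covered by Johansson and Zhao, so that assignment is forced.
Picking the cheapest available agent for each shift independently would cost £350, but that ignores the shift limits.
An optimal schedule: Aug 2→Eriksen, Aug 3→Johansson+Zhao, Aug 4→Johansson+Zhao, Aug 5→Haddad, Aug 6→Eriksen, Aug 7→Haddad.
Total: 75 + 85 + 35 + 85 + 35 + 25 + 75 + 25 = £440.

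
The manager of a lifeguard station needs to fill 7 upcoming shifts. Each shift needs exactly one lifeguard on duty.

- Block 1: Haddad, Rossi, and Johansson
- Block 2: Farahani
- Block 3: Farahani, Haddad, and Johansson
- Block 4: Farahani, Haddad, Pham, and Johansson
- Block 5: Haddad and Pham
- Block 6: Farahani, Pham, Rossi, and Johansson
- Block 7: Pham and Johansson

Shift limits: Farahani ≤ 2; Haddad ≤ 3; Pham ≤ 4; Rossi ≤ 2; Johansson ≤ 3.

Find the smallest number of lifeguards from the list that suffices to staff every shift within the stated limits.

7 slots to fill and no one can take more than 4, so at least ⌈7/4⌉ = 2 lifeguards are needed.
No set of 2 lifeguards can cover every shift (each such set leaves at least one shift with no one available or exceeds a cap).
Farahani, Haddad, and Pham alone can cover everything: Block 1→Haddad, Block 2→Farahani, Block 3→Farahani, Block 4→Haddad, Block 5→Haddad, Block 6→Pham, Block 7→Pham.

3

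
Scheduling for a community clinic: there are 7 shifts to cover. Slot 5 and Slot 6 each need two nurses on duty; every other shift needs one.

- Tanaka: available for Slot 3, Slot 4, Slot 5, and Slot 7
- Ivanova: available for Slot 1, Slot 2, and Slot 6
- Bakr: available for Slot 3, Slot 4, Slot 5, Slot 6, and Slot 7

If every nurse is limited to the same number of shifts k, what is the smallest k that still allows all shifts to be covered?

With 3 nurses and 9 worker-slots to fill, someone must work at least ⌈9/3⌉ = 3 shifts, so k ≥ 3.
k = 3 works: Slot 1→Ivanova, Slot 2→Ivanova, Slot 3→Tanaka, Slot 4→Tanaka, Slot 5→Tanaka+Bakr, Slot 6→Ivanova+Bakr, Slot 7→Bakr.
Loads: Tanaka 3, Ivanova 3, Bakr 3 — all ≤ 3.

3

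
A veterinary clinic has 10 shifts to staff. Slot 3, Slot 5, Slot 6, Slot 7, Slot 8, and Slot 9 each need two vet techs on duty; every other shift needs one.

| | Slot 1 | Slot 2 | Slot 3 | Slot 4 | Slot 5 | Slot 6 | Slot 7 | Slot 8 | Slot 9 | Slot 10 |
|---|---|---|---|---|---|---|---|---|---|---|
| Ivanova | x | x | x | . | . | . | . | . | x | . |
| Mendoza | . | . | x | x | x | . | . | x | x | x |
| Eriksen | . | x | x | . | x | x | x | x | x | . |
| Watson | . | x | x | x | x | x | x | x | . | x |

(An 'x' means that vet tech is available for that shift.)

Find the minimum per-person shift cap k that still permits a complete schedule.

4

With 4 vet techs and 16 worker-slots to fill, someone must work at least ⌈16/4⌉ = 4 shifts, so k ≥ 4.
k = 4 works: Slot 1→Ivanova, Slot 2→Ivanova, Slot 3→Ivanova+Watson, Slot 4→Mendoza, Slot 5→Mendoza+Eriksen, Slot 6→Eriksen+Watson, Slot 7→Eriksen+Watson, Slot 8→Mendoza+Watson, Slot 9→Ivanova+Eriksen, Slot 10→Mendoza.
Loads: Ivanova 4, Mendoza 4, Eriksen 4, Watson 4 — all ≤ 4.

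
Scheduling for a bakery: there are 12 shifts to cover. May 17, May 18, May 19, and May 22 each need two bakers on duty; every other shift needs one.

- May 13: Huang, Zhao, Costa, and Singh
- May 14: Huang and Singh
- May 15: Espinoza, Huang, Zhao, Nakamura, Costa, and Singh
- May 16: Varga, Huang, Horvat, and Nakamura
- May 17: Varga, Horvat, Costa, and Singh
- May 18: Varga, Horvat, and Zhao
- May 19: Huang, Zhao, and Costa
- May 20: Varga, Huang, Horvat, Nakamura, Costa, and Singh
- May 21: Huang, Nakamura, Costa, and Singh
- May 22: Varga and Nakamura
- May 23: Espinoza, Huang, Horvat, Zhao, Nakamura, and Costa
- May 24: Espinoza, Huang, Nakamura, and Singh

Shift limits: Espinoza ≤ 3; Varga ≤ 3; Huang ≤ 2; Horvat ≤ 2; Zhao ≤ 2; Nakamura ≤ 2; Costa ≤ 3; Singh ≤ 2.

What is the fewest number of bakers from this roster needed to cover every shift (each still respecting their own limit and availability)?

16 slots to fill and no one can take more than 3, so at least ⌈16/3⌉ = 6 bakers are needed.
Any 6 bakers together have capacity at most 3+3+3+2+2+2 = 15 < 16 slots, so 6 can never suffice.
Espinoza, Varga, Huang, Horvat, Zhao, Nakamura, and Costa alone can cover everything: May 13→Huang, May 14→Huang, May 15→Espinoza, May 16→Nakamura, May 17→Varga+Horvat, May 18→Varga+Horvat, May 19→Zhao+Costa, May 20→Costa, May 21→Costa, May 22→Varga+Nakamura, May 23→Espinoza, May 24→Espinoza.

7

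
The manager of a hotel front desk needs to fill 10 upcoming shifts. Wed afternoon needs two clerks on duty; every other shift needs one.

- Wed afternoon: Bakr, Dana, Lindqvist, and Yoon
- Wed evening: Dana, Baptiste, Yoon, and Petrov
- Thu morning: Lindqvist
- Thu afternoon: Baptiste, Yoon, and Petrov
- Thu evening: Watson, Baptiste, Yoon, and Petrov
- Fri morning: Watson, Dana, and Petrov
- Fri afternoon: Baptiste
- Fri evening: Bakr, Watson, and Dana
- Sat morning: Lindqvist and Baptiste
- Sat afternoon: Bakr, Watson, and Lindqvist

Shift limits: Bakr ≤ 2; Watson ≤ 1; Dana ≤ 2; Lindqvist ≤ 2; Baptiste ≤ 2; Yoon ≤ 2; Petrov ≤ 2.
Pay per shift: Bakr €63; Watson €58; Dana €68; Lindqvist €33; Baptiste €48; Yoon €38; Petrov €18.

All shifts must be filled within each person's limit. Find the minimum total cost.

€458

Thu morning can only be covered by Lindqvist, so that assignment is forced.
Fri afternoon can only be covered by Baptiste, so that assignment is forced.
Picking the cheapest available clerk for each shift independently would cost €348, but that ignores the shift limits.
An optimal schedule: Wed afternoon→Yoon+Bakr, Wed evening→Yoon, Thu morning→Lindqvist, Thu afternoon→Petrov, Thu evening→Baptiste, Fri morning→Petrov, Fri afternoon→Baptiste, Fri evening→Watson, Sat morning→Lindqvist, Sat afternoon→Bakr.
Total: 38 + 63 + 38 + 33 + 18 + 48 + 18 + 48 + 58 + 33 + 63 = €458.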